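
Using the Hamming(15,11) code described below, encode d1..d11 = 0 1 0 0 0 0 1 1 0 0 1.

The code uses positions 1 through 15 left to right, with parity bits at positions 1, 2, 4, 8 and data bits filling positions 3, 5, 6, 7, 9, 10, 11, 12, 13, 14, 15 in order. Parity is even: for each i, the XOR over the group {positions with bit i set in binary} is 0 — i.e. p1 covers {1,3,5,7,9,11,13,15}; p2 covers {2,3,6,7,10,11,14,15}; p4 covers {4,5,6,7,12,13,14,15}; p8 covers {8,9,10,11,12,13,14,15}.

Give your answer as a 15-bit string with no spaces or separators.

100110010011001

Place data at non-parity positions: p1 p2 0 p4 1 0 0 p8 0 0 1 1 0 0 1
p1 (pos 1,3,5,7,9,11,13,15): XOR of data positions = 0⊕1⊕0⊕0⊕1⊕0⊕1 = 1
p2 (pos 2,3,6,7,10,11,14,15): XOR of data positions = 0⊕0⊕0⊕0⊕1⊕0⊕1 = 0
p4 (pos 4,5,6,7,12,13,14,15): XOR of data positions = 1⊕0⊕0⊕1⊕0⊕0⊕1 = 1
p8 (pos 8,9,10,11,12,13,14,15): XOR of data positions = 0⊕0⊕1⊕1⊕0⊕0⊕1 = 1
Codeword: 100110010011001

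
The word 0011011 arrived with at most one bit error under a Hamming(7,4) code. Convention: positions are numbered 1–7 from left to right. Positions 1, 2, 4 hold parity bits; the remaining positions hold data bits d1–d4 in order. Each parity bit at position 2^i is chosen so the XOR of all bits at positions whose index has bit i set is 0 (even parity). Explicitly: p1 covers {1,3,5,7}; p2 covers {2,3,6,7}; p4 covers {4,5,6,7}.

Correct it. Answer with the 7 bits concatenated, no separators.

s1 (pos 1,3,5,7): 0⊕1⊕0⊕1 = 0
s2 (pos 2,3,6,7): 0⊕1⊕1⊕1 = 1
s4 (pos 4,5,6,7): 1⊕0⊕1⊕1 = 1
Syndrome s4…s1 = 110 → error at position 6.
Flip position 6: 0011011 → 0011001

0011001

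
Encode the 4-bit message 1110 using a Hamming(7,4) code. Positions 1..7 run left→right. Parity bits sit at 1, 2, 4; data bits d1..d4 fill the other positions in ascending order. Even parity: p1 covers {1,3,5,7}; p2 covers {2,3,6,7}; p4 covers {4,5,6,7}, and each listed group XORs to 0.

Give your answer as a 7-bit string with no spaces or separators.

Place data at non-parity positions: p1 p2 1 p4 1 1 0
p1 (pos 1,3,5,7): XOR of data positions = 1⊕1⊕0 = 0
p2 (pos 2,3,6,7): XOR of data positions = 1⊕1⊕0 = 0
p4 (pos 4,5,6,7): XOR of data positions = 1⊕1⊕0 = 0
Codeword: 0010110

0010110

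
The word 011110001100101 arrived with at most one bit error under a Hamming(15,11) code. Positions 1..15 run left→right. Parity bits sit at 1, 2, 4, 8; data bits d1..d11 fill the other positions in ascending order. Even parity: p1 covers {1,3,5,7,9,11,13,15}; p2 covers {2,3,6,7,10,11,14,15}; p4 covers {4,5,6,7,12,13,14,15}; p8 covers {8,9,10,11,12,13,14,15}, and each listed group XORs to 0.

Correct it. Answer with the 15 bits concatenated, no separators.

111110001100101

s1 (pos 1,3,5,7,9,11,13,15): 0⊕1⊕1⊕0⊕1⊕0⊕1⊕1 = 1
s2 (pos 2,3,6,7,10,11,14,15): 1⊕1⊕0⊕0⊕1⊕0⊕0⊕1 = 0
s4 (pos 4,5,6,7,12,13,14,15): 1⊕1⊕0⊕0⊕0⊕1⊕0⊕1 = 0
s8 (pos 8,9,10,11,12,13,14,15): 0⊕1⊕1⊕0⊕0⊕1⊕0⊕1 = 0
Syndrome s8…s1 = 0001 → error at position 1.
Flip position 1: 011110001100101 → 111110001100101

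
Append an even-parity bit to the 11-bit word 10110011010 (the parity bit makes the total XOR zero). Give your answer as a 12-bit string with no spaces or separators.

XOR of the 11 data bits: 1⊕0⊕1⊕1⊕0⊕0⊕1⊕1⊕0⊕1⊕0 = 0
Parity bit = 0 (so all 12 bits XOR to 0).

101100110100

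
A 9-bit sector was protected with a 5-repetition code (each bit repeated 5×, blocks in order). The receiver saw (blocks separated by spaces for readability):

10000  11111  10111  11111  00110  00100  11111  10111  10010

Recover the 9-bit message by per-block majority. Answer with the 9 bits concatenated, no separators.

011100110

Block 1 (10000): 1 one → 0
Block 2 (11111): 5 ones → 1
Block 3 (10111): 4 ones → 1
Block 4 (11111): 5 ones → 1
Block 5 (00110): 2 ones → 0
Block 6 (00100): 1 one → 0
Block 7 (11111): 5 ones → 1
Block 8 (10111): 4 ones → 1
Block 9 (10010): 2 ones → 0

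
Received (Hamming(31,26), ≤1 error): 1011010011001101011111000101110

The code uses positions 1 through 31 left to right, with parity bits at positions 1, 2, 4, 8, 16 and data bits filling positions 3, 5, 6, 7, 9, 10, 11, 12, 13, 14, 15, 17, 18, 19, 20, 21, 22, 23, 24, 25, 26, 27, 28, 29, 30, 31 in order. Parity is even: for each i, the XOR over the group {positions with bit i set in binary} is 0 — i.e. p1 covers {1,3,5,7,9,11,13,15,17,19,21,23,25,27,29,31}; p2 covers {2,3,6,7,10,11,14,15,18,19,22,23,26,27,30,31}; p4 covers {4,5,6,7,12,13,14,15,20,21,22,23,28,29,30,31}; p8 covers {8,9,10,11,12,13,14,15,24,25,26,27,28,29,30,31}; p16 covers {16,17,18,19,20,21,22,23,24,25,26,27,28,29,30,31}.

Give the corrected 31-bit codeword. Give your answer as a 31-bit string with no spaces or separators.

s1 (pos 1,3,5,7,9,11,13,15,17,19,21,23,25,27,29,31): 1⊕1⊕0⊕0⊕1⊕0⊕1⊕0⊕0⊕1⊕1⊕0⊕0⊕0⊕1⊕0 = 1
s2 (pos 2,3,6,7,10,11,14,15,18,19,22,23,26,27,30,31): 0⊕1⊕1⊕0⊕1⊕0⊕1⊕0⊕1⊕1⊕1⊕0⊕1⊕0⊕1⊕0 = 1
s4 (pos 4,5,6,7,12,13,14,15,20,21,22,23,28,29,30,31): 1⊕0⊕1⊕0⊕0⊕1⊕1⊕0⊕1⊕1⊕1⊕0⊕1⊕1⊕1⊕0 = 0
s8 (pos 8,9,10,11,12,13,14,15,24,25,26,27,28,29,30,31): 0⊕1⊕1⊕0⊕0⊕1⊕1⊕0⊕0⊕0⊕1⊕0⊕1⊕1⊕1⊕0 = 0
s16 (pos 16,17,18,19,20,21,22,23,24,25,26,27,28,29,30,31): 1⊕0⊕1⊕1⊕1⊕1⊕1⊕0⊕0⊕0⊕1⊕0⊕1⊕1⊕1⊕0 = 0
Syndrome s16…s1 = 00011 → error at position 3.
Flip position 3: 1011010011001101011111000101110 → 1001010011001101011111000101110

1001010011001101011111000101110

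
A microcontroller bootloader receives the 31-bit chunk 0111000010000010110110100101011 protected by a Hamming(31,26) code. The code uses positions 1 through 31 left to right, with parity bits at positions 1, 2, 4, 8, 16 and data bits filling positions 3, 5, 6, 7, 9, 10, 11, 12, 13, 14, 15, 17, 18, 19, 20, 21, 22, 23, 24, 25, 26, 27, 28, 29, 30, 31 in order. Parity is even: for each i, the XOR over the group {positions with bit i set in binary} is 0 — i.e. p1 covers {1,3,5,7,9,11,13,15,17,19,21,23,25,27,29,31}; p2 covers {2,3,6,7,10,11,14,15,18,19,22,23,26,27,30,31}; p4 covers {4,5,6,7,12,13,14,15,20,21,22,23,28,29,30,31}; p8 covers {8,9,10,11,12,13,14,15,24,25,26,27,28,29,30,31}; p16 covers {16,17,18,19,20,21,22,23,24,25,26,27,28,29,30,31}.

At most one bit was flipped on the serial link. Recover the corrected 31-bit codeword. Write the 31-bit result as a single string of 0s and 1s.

s1 (pos 1,3,5,7,9,11,13,15,17,19,21,23,25,27,29,31): 0⊕1⊕0⊕0⊕1⊕0⊕0⊕1⊕1⊕0⊕1⊕1⊕0⊕0⊕0⊕1 = 1
s2 (pos 2,3,6,7,10,11,14,15,18,19,22,23,26,27,30,31): 1⊕1⊕0⊕0⊕0⊕0⊕0⊕1⊕1⊕0⊕0⊕1⊕1⊕0⊕1⊕1 = 0
s4 (pos 4,5,6,7,12,13,14,15,20,21,22,23,28,29,30,31): 1⊕0⊕0⊕0⊕0⊕0⊕0⊕1⊕1⊕1⊕0⊕1⊕1⊕0⊕1⊕1 = 0
s8 (pos 8,9,10,11,12,13,14,15,24,25,26,27,28,29,30,31): 0⊕1⊕0⊕0⊕0⊕0⊕0⊕1⊕0⊕0⊕1⊕0⊕1⊕0⊕1⊕1 = 0
s16 (pos 16,17,18,19,20,21,22,23,24,25,26,27,28,29,30,31): 0⊕1⊕1⊕0⊕1⊕1⊕0⊕1⊕0⊕0⊕1⊕0⊕1⊕0⊕1⊕1 = 1
Syndrome s16…s1 = 10001 → error at position 17.
Flip position 17: 0111000010000010110110100101011 → 0111000010000010010110100101011

0111000010000010010110100101011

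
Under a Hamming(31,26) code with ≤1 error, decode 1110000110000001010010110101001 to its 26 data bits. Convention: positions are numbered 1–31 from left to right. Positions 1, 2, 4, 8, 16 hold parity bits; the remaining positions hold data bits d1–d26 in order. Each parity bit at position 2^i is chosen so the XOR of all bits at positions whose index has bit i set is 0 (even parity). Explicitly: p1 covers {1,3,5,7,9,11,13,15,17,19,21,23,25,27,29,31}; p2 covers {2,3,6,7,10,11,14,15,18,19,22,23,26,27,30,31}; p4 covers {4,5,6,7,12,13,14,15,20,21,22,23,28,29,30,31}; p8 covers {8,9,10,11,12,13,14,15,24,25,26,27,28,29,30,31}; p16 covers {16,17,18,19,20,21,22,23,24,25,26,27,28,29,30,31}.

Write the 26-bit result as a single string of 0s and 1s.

s1 (pos 1,3,5,7,9,11,13,15,17,19,21,23,25,27,29,31): 1⊕1⊕0⊕0⊕1⊕0⊕0⊕0⊕0⊕0⊕1⊕1⊕0⊕0⊕0⊕1 = 0
s2 (pos 2,3,6,7,10,11,14,15,18,19,22,23,26,27,30,31): 1⊕1⊕0⊕0⊕0⊕0⊕0⊕0⊕1⊕0⊕0⊕1⊕1⊕0⊕0⊕1 = 0
s4 (pos 4,5,6,7,12,13,14,15,20,21,22,23,28,29,30,31): 0⊕0⊕0⊕0⊕0⊕0⊕0⊕0⊕0⊕1⊕0⊕1⊕1⊕0⊕0⊕1 = 0
s8 (pos 8,9,10,11,12,13,14,15,24,25,26,27,28,29,30,31): 1⊕1⊕0⊕0⊕0⊕0⊕0⊕0⊕1⊕0⊕1⊕0⊕1⊕0⊕0⊕1 = 0
s16 (pos 16,17,18,19,20,21,22,23,24,25,26,27,28,29,30,31): 1⊕0⊕1⊕0⊕0⊕1⊕0⊕1⊕1⊕0⊕1⊕0⊕1⊕0⊕0⊕1 = 0
Syndrome s16…s1 = 00000 → no error.
Read data bits from positions 3,5,6,7,9,10,11,12,13,14,15,17,18,19,20,21,22,23,24,25,26,27,28,29,30,31: 10001000000010010110101001

10001000000010010110101001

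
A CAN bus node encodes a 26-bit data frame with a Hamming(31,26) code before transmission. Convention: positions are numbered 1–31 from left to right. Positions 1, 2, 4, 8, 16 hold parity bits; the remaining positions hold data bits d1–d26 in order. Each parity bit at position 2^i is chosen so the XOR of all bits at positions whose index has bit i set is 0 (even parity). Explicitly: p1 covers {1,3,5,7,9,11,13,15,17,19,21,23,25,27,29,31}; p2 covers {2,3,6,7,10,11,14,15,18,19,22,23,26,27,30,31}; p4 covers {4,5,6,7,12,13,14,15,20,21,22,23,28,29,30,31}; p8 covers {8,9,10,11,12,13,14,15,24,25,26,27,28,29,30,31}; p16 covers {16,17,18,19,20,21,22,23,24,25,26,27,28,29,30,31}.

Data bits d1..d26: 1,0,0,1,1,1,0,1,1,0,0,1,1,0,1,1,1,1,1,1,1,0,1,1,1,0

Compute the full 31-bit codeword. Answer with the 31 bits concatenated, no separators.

Place data at non-parity positions: p1 p2 1 p4 0 0 1 p8 1 1 0 1 1 0 0 p16 1 1 0 1 1 1 1 1 1 1 0 1 1 1 0
p1 (pos 1,3,5,7,9,11,13,15,17,19,21,23,25,27,29,31): XOR of data positions = 1⊕0⊕1⊕1⊕0⊕1⊕0⊕1⊕0⊕1⊕1⊕1⊕0⊕1⊕0 = 1
p2 (pos 2,3,6,7,10,11,14,15,18,19,22,23,26,27,30,31): XOR of data positions = 1⊕0⊕1⊕1⊕0⊕0⊕0⊕1⊕0⊕1⊕1⊕1⊕0⊕1⊕0 = 0
p4 (pos 4,5,6,7,12,13,14,15,20,21,22,23,28,29,30,31): XOR of data positions = 0⊕0⊕1⊕1⊕1⊕0⊕0⊕1⊕1⊕1⊕1⊕1⊕1⊕1⊕0 = 0
p8 (pos 8,9,10,11,12,13,14,15,24,25,26,27,28,29,30,31): XOR of data positions = 1⊕1⊕0⊕1⊕1⊕0⊕0⊕1⊕1⊕1⊕0⊕1⊕1⊕1⊕0 = 0
p16 (pos 16,17,18,19,20,21,22,23,24,25,26,27,28,29,30,31): XOR of data positions = 1⊕1⊕0⊕1⊕1⊕1⊕1⊕1⊕1⊕1⊕0⊕1⊕1⊕1⊕0 = 0
Codeword: 1010001011011000110111111101110

1010001011011000110111111101110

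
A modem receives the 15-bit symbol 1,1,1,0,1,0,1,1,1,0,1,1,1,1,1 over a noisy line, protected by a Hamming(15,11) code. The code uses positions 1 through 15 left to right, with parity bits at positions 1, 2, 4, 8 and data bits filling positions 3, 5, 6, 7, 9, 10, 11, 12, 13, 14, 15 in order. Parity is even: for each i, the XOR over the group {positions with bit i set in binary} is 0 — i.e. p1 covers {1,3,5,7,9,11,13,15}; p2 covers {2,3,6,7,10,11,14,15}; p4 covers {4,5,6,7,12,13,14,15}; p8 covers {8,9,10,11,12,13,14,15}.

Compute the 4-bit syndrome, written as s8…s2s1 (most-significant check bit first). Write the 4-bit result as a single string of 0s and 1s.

s1 (pos 1,3,5,7,9,11,13,15): 1⊕1⊕1⊕1⊕1⊕1⊕1⊕1 = 0
s2 (pos 2,3,6,7,10,11,14,15): 1⊕1⊕0⊕1⊕0⊕1⊕1⊕1 = 0
s4 (pos 4,5,6,7,12,13,14,15): 0⊕1⊕0⊕1⊕1⊕1⊕1⊕1 = 0
s8 (pos 8,9,10,11,12,13,14,15): 1⊕1⊕0⊕1⊕1⊕1⊕1⊕1 = 1
Syndrome s8…s1 = 1000 → error at position 8.

1000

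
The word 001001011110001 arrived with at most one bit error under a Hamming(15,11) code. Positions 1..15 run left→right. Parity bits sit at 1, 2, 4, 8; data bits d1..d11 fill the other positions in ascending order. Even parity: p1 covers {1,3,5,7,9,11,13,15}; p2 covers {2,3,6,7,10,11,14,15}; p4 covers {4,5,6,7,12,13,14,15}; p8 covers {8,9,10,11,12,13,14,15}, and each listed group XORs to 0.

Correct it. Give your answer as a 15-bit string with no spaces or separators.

s1 (pos 1,3,5,7,9,11,13,15): 0⊕1⊕0⊕0⊕1⊕1⊕0⊕1 = 0
s2 (pos 2,3,6,7,10,11,14,15): 0⊕1⊕1⊕0⊕1⊕1⊕0⊕1 = 1
s4 (pos 4,5,6,7,12,13,14,15): 0⊕0⊕1⊕0⊕0⊕0⊕0⊕1 = 0
s8 (pos 8,9,10,11,12,13,14,15): 1⊕1⊕1⊕1⊕0⊕0⊕0⊕1 = 1
Syndrome s8…s1 = 1010 → error at position 10.
Flip position 10: 001001011110001 → 001001011010001

001001011010001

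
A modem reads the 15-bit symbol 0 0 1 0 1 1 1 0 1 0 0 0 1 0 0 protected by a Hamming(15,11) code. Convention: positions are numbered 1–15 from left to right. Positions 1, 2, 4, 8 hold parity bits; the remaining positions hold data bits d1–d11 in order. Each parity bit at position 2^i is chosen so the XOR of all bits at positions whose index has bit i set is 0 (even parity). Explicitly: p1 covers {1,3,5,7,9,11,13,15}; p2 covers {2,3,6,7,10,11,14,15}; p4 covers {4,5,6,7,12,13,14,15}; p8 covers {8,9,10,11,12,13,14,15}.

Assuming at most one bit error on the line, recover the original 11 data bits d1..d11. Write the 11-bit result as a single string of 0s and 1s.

01111000100

s1 (pos 1,3,5,7,9,11,13,15): 0⊕1⊕1⊕1⊕1⊕0⊕1⊕0 = 1
s2 (pos 2,3,6,7,10,11,14,15): 0⊕1⊕1⊕1⊕0⊕0⊕0⊕0 = 1
s4 (pos 4,5,6,7,12,13,14,15): 0⊕1⊕1⊕1⊕0⊕1⊕0⊕0 = 0
s8 (pos 8,9,10,11,12,13,14,15): 0⊕1⊕0⊕0⊕0⊕1⊕0⊕0 = 0
Syndrome s8…s1 = 0011 → error at position 3.
Flip position 3: 001011101000100 → 000011101000100
Read data bits from positions 3,5,6,7,9,10,11,12,13,14,15: 01111000100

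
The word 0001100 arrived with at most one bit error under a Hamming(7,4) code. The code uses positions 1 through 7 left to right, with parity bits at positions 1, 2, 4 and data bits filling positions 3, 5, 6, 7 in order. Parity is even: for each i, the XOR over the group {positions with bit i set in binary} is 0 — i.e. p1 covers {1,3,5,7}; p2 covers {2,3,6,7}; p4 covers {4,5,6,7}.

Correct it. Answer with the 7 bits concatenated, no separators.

1001100

s1 (pos 1,3,5,7): 0⊕0⊕1⊕0 = 1
s2 (pos 2,3,6,7): 0⊕0⊕0⊕0 = 0
s4 (pos 4,5,6,7): 1⊕1⊕0⊕0 = 0
Syndrome s4…s1 = 001 → error at position 1.
Flip position 1: 0001100 → 1001100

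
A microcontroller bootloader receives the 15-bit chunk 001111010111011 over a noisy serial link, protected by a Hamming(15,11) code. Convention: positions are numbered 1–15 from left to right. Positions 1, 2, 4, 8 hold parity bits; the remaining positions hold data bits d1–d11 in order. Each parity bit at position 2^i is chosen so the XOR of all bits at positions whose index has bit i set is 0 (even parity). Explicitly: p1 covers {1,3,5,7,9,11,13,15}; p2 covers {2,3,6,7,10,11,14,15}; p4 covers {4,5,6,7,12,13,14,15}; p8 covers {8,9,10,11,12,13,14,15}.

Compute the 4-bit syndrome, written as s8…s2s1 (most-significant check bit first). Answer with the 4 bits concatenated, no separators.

0000

s1 (pos 1,3,5,7,9,11,13,15): 0⊕1⊕1⊕0⊕0⊕1⊕0⊕1 = 0
s2 (pos 2,3,6,7,10,11,14,15): 0⊕1⊕1⊕0⊕1⊕1⊕1⊕1 = 0
s4 (pos 4,5,6,7,12,13,14,15): 1⊕1⊕1⊕0⊕1⊕0⊕1⊕1 = 0
s8 (pos 8,9,10,11,12,13,14,15): 1⊕0⊕1⊕1⊕1⊕0⊕1⊕1 = 0
Syndrome s8…s1 = 0000 → no error.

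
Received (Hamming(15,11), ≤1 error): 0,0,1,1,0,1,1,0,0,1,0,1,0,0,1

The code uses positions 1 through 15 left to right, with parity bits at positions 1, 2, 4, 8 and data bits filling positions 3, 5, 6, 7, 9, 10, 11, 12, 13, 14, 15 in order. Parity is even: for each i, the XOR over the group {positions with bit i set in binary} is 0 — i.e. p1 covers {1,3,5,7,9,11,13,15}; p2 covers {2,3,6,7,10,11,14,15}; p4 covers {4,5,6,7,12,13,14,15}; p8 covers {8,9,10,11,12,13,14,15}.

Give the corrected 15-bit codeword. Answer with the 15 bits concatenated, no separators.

001101100101000

s1 (pos 1,3,5,7,9,11,13,15): 0⊕1⊕0⊕1⊕0⊕0⊕0⊕1 = 1
s2 (pos 2,3,6,7,10,11,14,15): 0⊕1⊕1⊕1⊕1⊕0⊕0⊕1 = 1
s4 (pos 4,5,6,7,12,13,14,15): 1⊕0⊕1⊕1⊕1⊕0⊕0⊕1 = 1
s8 (pos 8,9,10,11,12,13,14,15): 0⊕0⊕1⊕0⊕1⊕0⊕0⊕1 = 1
Syndrome s8…s1 = 1111 → error at position 15.
Flip position 15: 001101100101001 → 001101100101000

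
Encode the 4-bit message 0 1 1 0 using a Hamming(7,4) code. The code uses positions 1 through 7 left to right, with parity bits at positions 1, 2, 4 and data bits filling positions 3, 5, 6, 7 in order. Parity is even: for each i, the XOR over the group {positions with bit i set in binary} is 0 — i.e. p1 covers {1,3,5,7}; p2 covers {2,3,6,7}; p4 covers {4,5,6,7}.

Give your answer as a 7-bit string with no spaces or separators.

Place data at non-parity positions: p1 p2 0 p4 1 1 0
p1 (pos 1,3,5,7): XOR of data positions = 0⊕1⊕0 = 1
p2 (pos 2,3,6,7): XOR of data positions = 0⊕1⊕0 = 1
p4 (pos 4,5,6,7): XOR of data positions = 1⊕1⊕0 = 0
Codeword: 1100110

1100110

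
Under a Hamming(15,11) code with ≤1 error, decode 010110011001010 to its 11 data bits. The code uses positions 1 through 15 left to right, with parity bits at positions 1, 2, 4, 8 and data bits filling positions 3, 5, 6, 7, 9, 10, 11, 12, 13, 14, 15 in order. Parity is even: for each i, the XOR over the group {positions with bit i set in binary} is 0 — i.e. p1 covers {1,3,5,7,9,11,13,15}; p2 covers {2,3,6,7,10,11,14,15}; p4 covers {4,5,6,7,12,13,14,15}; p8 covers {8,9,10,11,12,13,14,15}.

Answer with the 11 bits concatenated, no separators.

01001001010

s1 (pos 1,3,5,7,9,11,13,15): 0⊕0⊕1⊕0⊕1⊕0⊕0⊕0 = 0
s2 (pos 2,3,6,7,10,11,14,15): 1⊕0⊕0⊕0⊕0⊕0⊕1⊕0 = 0
s4 (pos 4,5,6,7,12,13,14,15): 1⊕1⊕0⊕0⊕1⊕0⊕1⊕0 = 0
s8 (pos 8,9,10,11,12,13,14,15): 1⊕1⊕0⊕0⊕1⊕0⊕1⊕0 = 0
Syndrome s8…s1 = 0000 → no error.
Read data bits from positions 3,5,6,7,9,10,11,12,13,14,15: 01001001010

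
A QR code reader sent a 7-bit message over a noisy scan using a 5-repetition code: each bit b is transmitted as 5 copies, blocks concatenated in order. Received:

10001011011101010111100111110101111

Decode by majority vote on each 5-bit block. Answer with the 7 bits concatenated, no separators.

Block 1 (10001): 2 ones → 0
Block 2 (01101): 3 ones → 1
Block 3 (11010): 3 ones → 1
Block 4 (10111): 4 ones → 1
Block 5 (10011): 3 ones → 1
Block 6 (11101): 4 ones → 1
Block 7 (01111): 4 ones → 1

0111111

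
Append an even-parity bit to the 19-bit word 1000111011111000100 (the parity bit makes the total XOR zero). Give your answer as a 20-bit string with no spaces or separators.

XOR of the 19 data bits: 1⊕0⊕0⊕0⊕1⊕1⊕1⊕0⊕1⊕1⊕1⊕1⊕1⊕0⊕0⊕0⊕1⊕0⊕0 = 0
Parity bit = 0 (so all 20 bits XOR to 0).

10001110111110001000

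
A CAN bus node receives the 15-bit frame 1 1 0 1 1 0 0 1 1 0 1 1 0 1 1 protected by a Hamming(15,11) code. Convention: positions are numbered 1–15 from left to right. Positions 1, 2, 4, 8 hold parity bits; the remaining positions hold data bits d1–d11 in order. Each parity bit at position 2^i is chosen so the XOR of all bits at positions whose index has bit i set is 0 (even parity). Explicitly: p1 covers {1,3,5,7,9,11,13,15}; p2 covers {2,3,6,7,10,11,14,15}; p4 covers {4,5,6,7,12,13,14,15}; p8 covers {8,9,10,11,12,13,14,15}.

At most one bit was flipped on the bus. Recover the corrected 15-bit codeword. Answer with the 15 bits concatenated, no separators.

110100011011011

s1 (pos 1,3,5,7,9,11,13,15): 1⊕0⊕1⊕0⊕1⊕1⊕0⊕1 = 1
s2 (pos 2,3,6,7,10,11,14,15): 1⊕0⊕0⊕0⊕0⊕1⊕1⊕1 = 0
s4 (pos 4,5,6,7,12,13,14,15): 1⊕1⊕0⊕0⊕1⊕0⊕1⊕1 = 1
s8 (pos 8,9,10,11,12,13,14,15): 1⊕1⊕0⊕1⊕1⊕0⊕1⊕1 = 0
Syndrome s8…s1 = 0101 → error at position 5.
Flip position 5: 110110011011011 → 110100011011011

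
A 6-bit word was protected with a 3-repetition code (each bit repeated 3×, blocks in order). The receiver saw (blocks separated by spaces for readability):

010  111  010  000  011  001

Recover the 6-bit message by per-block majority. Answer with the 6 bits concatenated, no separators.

Block 1 (010): 1 one → 0
Block 2 (111): 3 ones → 1
Block 3 (010): 1 one → 0
Block 4 (000): 0 ones → 0
Block 5 (011): 2 ones → 1
Block 6 (001): 1 one → 0

010010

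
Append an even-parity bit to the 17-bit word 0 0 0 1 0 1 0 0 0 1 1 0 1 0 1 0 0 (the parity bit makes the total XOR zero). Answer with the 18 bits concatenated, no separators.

XOR of the 17 data bits: 0⊕0⊕0⊕1⊕0⊕1⊕0⊕0⊕0⊕1⊕1⊕0⊕1⊕0⊕1⊕0⊕0 = 0
Parity bit = 0 (so all 18 bits XOR to 0).

000101000110101000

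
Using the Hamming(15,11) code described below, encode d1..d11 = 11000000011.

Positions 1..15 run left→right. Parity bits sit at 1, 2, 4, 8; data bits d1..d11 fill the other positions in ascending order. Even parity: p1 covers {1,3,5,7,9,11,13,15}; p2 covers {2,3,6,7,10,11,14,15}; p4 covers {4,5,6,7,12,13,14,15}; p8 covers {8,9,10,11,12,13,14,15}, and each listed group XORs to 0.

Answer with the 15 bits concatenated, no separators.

111110000000011

Place data at non-parity positions: p1 p2 1 p4 1 0 0 p8 0 0 0 0 0 1 1
p1 (pos 1,3,5,7,9,11,13,15): XOR of data positions = 1⊕1⊕0⊕0⊕0⊕0⊕1 = 1
p2 (pos 2,3,6,7,10,11,14,15): XOR of data positions = 1⊕0⊕0⊕0⊕0⊕1⊕1 = 1
p4 (pos 4,5,6,7,12,13,14,15): XOR of data positions = 1⊕0⊕0⊕0⊕0⊕1⊕1 = 1
p8 (pos 8,9,10,11,12,13,14,15): XOR of data positions = 0⊕0⊕0⊕0⊕0⊕1⊕1 = 0
Codeword: 111110000000011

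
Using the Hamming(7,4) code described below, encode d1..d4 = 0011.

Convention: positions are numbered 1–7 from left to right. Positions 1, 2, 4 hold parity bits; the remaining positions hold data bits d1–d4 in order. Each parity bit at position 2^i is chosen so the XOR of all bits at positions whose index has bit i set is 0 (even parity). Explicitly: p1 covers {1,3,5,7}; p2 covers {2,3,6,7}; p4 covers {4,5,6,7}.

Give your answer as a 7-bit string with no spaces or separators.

Place data at non-parity positions: p1 p2 0 p4 0 1 1
p1 (pos 1,3,5,7): XOR of data positions = 0⊕0⊕1 = 1
p2 (pos 2,3,6,7): XOR of data positions = 0⊕1⊕1 = 0
p4 (pos 4,5,6,7): XOR of data positions = 0⊕1⊕1 = 0
Codeword: 1000011

1000011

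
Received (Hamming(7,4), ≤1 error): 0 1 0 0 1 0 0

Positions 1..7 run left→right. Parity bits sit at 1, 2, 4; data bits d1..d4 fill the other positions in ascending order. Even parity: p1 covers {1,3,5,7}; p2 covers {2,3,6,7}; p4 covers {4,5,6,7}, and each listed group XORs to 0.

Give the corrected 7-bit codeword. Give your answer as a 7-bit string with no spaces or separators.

s1 (pos 1,3,5,7): 0⊕0⊕1⊕0 = 1
s2 (pos 2,3,6,7): 1⊕0⊕0⊕0 = 1
s4 (pos 4,5,6,7): 0⊕1⊕0⊕0 = 1
Syndrome s4…s1 = 111 → error at position 7.
Flip position 7: 0100100 → 0100101

0100101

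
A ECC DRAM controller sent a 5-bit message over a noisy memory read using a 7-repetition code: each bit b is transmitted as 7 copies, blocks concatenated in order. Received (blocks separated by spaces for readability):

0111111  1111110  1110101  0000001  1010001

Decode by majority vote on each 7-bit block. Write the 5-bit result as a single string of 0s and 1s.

Block 1 (0111111): 6 ones → 1
Block 2 (1111110): 6 ones → 1
Block 3 (1110101): 5 ones → 1
Block 4 (0000001): 1 one → 0
Block 5 (1010001): 3 ones → 0

11100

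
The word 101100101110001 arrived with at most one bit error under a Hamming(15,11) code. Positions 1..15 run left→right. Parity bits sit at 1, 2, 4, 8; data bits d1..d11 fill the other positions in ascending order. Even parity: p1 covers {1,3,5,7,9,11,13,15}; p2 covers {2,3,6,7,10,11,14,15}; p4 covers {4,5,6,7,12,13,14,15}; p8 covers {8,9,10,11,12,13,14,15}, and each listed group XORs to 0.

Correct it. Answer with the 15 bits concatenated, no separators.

s1 (pos 1,3,5,7,9,11,13,15): 1⊕1⊕0⊕1⊕1⊕1⊕0⊕1 = 0
s2 (pos 2,3,6,7,10,11,14,15): 0⊕1⊕0⊕1⊕1⊕1⊕0⊕1 = 1
s4 (pos 4,5,6,7,12,13,14,15): 1⊕0⊕0⊕1⊕0⊕0⊕0⊕1 = 1
s8 (pos 8,9,10,11,12,13,14,15): 0⊕1⊕1⊕1⊕0⊕0⊕0⊕1 = 0
Syndrome s8…s1 = 0110 → error at position 6.
Flip position 6: 101100101110001 → 101101101110001

101101101110001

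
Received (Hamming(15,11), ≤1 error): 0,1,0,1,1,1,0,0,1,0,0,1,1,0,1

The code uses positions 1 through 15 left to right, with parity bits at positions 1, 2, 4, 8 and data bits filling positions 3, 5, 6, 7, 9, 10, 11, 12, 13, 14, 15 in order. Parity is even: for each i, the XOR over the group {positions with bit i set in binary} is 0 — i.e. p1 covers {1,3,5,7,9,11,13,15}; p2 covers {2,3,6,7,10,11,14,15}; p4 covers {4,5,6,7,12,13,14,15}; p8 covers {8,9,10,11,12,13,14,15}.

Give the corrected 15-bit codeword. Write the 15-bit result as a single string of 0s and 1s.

s1 (pos 1,3,5,7,9,11,13,15): 0⊕0⊕1⊕0⊕1⊕0⊕1⊕1 = 0
s2 (pos 2,3,6,7,10,11,14,15): 1⊕0⊕1⊕0⊕0⊕0⊕0⊕1 = 1
s4 (pos 4,5,6,7,12,13,14,15): 1⊕1⊕1⊕0⊕1⊕1⊕0⊕1 = 0
s8 (pos 8,9,10,11,12,13,14,15): 0⊕1⊕0⊕0⊕1⊕1⊕0⊕1 = 0
Syndrome s8…s1 = 0010 → error at position 2.
Flip position 2: 010111001001101 → 000111001001101

000111001001101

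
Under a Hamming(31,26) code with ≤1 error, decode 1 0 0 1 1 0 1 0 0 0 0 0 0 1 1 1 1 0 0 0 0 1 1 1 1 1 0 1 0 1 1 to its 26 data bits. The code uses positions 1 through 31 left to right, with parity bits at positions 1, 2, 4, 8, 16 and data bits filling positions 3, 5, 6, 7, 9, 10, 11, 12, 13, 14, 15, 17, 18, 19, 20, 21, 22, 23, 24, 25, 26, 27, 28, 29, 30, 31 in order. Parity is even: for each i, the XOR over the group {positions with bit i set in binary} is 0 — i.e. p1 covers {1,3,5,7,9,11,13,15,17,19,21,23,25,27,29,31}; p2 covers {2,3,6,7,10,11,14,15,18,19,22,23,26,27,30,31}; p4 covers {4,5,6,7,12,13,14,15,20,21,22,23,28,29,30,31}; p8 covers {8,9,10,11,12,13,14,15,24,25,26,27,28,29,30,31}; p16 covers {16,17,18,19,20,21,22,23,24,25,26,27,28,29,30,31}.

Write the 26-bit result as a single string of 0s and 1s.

01010000011100001111101011

s1 (pos 1,3,5,7,9,11,13,15,17,19,21,23,25,27,29,31): 1⊕0⊕1⊕1⊕0⊕0⊕0⊕1⊕1⊕0⊕0⊕1⊕1⊕0⊕0⊕1 = 0
s2 (pos 2,3,6,7,10,11,14,15,18,19,22,23,26,27,30,31): 0⊕0⊕0⊕1⊕0⊕0⊕1⊕1⊕0⊕0⊕1⊕1⊕1⊕0⊕1⊕1 = 0
s4 (pos 4,5,6,7,12,13,14,15,20,21,22,23,28,29,30,31): 1⊕1⊕0⊕1⊕0⊕0⊕1⊕1⊕0⊕0⊕1⊕1⊕1⊕0⊕1⊕1 = 0
s8 (pos 8,9,10,11,12,13,14,15,24,25,26,27,28,29,30,31): 0⊕0⊕0⊕0⊕0⊕0⊕1⊕1⊕1⊕1⊕1⊕0⊕1⊕0⊕1⊕1 = 0
s16 (pos 16,17,18,19,20,21,22,23,24,25,26,27,28,29,30,31): 1⊕1⊕0⊕0⊕0⊕0⊕1⊕1⊕1⊕1⊕1⊕0⊕1⊕0⊕1⊕1 = 0
Syndrome s16…s1 = 00000 → no error.
Read data bits from positions 3,5,6,7,9,10,11,12,13,14,15,17,18,19,20,21,22,23,24,25,26,27,28,29,30,31: 01010000011100001111101011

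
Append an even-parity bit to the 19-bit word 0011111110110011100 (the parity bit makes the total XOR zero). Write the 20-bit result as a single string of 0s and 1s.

XOR of the 19 data bits: 0⊕0⊕1⊕1⊕1⊕1⊕1⊕1⊕1⊕0⊕1⊕1⊕0⊕0⊕1⊕1⊕1⊕0⊕0 = 0
Parity bit = 0 (so all 20 bits XOR to 0).

00111111101100111000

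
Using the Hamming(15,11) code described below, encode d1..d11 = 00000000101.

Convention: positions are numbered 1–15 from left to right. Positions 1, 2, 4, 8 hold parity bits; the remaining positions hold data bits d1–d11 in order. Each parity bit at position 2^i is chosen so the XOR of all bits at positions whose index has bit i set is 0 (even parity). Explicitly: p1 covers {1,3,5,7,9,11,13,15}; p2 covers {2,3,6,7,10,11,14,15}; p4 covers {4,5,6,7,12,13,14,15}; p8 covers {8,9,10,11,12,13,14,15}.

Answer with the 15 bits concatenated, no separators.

Place data at non-parity positions: p1 p2 0 p4 0 0 0 p8 0 0 0 0 1 0 1
p1 (pos 1,3,5,7,9,11,13,15): XOR of data positions = 0⊕0⊕0⊕0⊕0⊕1⊕1 = 0
p2 (pos 2,3,6,7,10,11,14,15): XOR of data positions = 0⊕0⊕0⊕0⊕0⊕0⊕1 = 1
p4 (pos 4,5,6,7,12,13,14,15): XOR of data positions = 0⊕0⊕0⊕0⊕1⊕0⊕1 = 0
p8 (pos 8,9,10,11,12,13,14,15): XOR of data positions = 0⊕0⊕0⊕0⊕1⊕0⊕1 = 0
Codeword: 010000000000101

010000000000101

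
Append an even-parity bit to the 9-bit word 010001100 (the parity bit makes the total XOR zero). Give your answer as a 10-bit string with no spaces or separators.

XOR of the 9 data bits: 0⊕1⊕0⊕0⊕0⊕1⊕1⊕0⊕0 = 1
Parity bit = 1 (so all 10 bits XOR to 0).

0100011001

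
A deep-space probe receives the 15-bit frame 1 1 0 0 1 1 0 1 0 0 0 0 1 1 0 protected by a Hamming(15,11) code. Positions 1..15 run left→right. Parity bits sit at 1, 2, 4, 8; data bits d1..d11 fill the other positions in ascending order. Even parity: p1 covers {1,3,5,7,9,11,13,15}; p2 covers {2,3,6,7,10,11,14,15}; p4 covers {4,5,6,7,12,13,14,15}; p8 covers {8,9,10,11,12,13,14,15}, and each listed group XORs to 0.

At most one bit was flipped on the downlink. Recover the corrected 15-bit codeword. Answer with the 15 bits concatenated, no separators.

110011010010110

s1 (pos 1,3,5,7,9,11,13,15): 1⊕0⊕1⊕0⊕0⊕0⊕1⊕0 = 1
s2 (pos 2,3,6,7,10,11,14,15): 1⊕0⊕1⊕0⊕0⊕0⊕1⊕0 = 1
s4 (pos 4,5,6,7,12,13,14,15): 0⊕1⊕1⊕0⊕0⊕1⊕1⊕0 = 0
s8 (pos 8,9,10,11,12,13,14,15): 1⊕0⊕0⊕0⊕0⊕1⊕1⊕0 = 1
Syndrome s8…s1 = 1011 → error at position 11.
Flip position 11: 110011010000110 → 110011010010110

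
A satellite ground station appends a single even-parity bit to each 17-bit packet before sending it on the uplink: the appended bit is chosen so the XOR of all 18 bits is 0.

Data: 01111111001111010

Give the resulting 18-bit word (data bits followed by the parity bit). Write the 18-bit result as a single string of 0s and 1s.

XOR of the 17 data bits: 0⊕1⊕1⊕1⊕1⊕1⊕1⊕1⊕0⊕0⊕1⊕1⊕1⊕1⊕0⊕1⊕0 = 0
Parity bit = 0 (so all 18 bits XOR to 0).

011111110011110100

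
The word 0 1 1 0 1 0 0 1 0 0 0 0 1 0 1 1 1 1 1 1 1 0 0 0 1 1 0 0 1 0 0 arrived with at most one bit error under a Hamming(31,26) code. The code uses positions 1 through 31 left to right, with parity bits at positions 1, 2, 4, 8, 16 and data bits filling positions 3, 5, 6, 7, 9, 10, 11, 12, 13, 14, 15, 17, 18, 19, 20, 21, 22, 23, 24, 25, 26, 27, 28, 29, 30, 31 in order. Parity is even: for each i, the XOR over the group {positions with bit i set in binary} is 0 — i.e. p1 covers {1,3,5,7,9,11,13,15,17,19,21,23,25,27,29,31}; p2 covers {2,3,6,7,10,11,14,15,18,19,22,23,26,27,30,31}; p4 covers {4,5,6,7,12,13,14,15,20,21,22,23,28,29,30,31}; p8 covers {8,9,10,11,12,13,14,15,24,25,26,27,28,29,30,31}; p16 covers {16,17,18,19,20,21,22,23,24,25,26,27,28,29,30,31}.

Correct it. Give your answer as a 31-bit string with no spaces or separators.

s1 (pos 1,3,5,7,9,11,13,15,17,19,21,23,25,27,29,31): 0⊕1⊕1⊕0⊕0⊕0⊕1⊕1⊕1⊕1⊕1⊕0⊕1⊕0⊕1⊕0 = 1
s2 (pos 2,3,6,7,10,11,14,15,18,19,22,23,26,27,30,31): 1⊕1⊕0⊕0⊕0⊕0⊕0⊕1⊕1⊕1⊕0⊕0⊕1⊕0⊕0⊕0 = 0
s4 (pos 4,5,6,7,12,13,14,15,20,21,22,23,28,29,30,31): 0⊕1⊕0⊕0⊕0⊕1⊕0⊕1⊕1⊕1⊕0⊕0⊕0⊕1⊕0⊕0 = 0
s8 (pos 8,9,10,11,12,13,14,15,24,25,26,27,28,29,30,31): 1⊕0⊕0⊕0⊕0⊕1⊕0⊕1⊕0⊕1⊕1⊕0⊕0⊕1⊕0⊕0 = 0
s16 (pos 16,17,18,19,20,21,22,23,24,25,26,27,28,29,30,31): 1⊕1⊕1⊕1⊕1⊕1⊕0⊕0⊕0⊕1⊕1⊕0⊕0⊕1⊕0⊕0 = 1
Syndrome s16…s1 = 10001 → error at position 17.
Flip position 17: 0110100100001011111110001100100 → 0110100100001011011110001100100

0110100100001011011110001100100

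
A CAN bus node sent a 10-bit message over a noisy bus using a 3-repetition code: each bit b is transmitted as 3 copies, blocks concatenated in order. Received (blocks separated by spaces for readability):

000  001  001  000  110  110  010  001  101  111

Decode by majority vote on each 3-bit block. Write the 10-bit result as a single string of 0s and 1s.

Block 1 (000): 0 ones → 0
Block 2 (001): 1 one → 0
Block 3 (001): 1 one → 0
Block 4 (000): 0 ones → 0
Block 5 (110): 2 ones → 1
Block 6 (110): 2 ones → 1
Block 7 (010): 1 one → 0
Block 8 (001): 1 one → 0
Block 9 (101): 2 ones → 1
Block 10 (111): 3 ones → 1

0000110011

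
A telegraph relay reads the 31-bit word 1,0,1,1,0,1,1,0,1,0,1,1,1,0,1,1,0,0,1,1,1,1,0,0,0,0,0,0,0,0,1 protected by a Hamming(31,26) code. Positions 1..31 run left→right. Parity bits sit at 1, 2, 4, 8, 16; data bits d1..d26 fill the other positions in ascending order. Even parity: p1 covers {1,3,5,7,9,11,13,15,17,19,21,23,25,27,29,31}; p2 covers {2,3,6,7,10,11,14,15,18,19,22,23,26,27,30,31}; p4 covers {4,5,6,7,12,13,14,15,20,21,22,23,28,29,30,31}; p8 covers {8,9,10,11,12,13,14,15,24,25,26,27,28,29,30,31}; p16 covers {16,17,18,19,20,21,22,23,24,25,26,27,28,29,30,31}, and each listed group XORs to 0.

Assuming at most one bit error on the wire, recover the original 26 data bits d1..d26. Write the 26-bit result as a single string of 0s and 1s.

s1 (pos 1,3,5,7,9,11,13,15,17,19,21,23,25,27,29,31): 1⊕1⊕0⊕1⊕1⊕1⊕1⊕1⊕0⊕1⊕1⊕0⊕0⊕0⊕0⊕1 = 0
s2 (pos 2,3,6,7,10,11,14,15,18,19,22,23,26,27,30,31): 0⊕1⊕1⊕1⊕0⊕1⊕0⊕1⊕0⊕1⊕1⊕0⊕0⊕0⊕0⊕1 = 0
s4 (pos 4,5,6,7,12,13,14,15,20,21,22,23,28,29,30,31): 1⊕0⊕1⊕1⊕1⊕1⊕0⊕1⊕1⊕1⊕1⊕0⊕0⊕0⊕0⊕1 = 0
s8 (pos 8,9,10,11,12,13,14,15,24,25,26,27,28,29,30,31): 0⊕1⊕0⊕1⊕1⊕1⊕0⊕1⊕0⊕0⊕0⊕0⊕0⊕0⊕0⊕1 = 0
s16 (pos 16,17,18,19,20,21,22,23,24,25,26,27,28,29,30,31): 1⊕0⊕0⊕1⊕1⊕1⊕1⊕0⊕0⊕0⊕0⊕0⊕0⊕0⊕0⊕1 = 0
Syndrome s16…s1 = 00000 → no error.
Read data bits from positions 3,5,6,7,9,10,11,12,13,14,15,17,18,19,20,21,22,23,24,25,26,27,28,29,30,31: 10111011101001111000000001

10111011101001111000000001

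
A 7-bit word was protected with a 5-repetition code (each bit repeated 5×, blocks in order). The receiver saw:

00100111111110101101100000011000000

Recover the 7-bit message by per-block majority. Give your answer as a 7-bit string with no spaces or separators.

0111000

Block 1 (00100): 1 one → 0
Block 2 (11111): 5 ones → 1
Block 3 (11101): 4 ones → 1
Block 4 (01101): 3 ones → 1
Block 5 (10000): 1 one → 0
Block 6 (00110): 2 ones → 0
Block 7 (00000): 0 ones → 0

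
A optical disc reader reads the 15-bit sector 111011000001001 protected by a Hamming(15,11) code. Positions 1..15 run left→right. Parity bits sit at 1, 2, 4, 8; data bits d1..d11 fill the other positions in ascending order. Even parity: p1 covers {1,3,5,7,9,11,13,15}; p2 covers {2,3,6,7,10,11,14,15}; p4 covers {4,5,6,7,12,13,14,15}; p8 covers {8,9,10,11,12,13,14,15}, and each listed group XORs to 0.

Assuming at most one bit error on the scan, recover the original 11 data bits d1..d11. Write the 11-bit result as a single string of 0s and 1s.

11100001001

s1 (pos 1,3,5,7,9,11,13,15): 1⊕1⊕1⊕0⊕0⊕0⊕0⊕1 = 0
s2 (pos 2,3,6,7,10,11,14,15): 1⊕1⊕1⊕0⊕0⊕0⊕0⊕1 = 0
s4 (pos 4,5,6,7,12,13,14,15): 0⊕1⊕1⊕0⊕1⊕0⊕0⊕1 = 0
s8 (pos 8,9,10,11,12,13,14,15): 0⊕0⊕0⊕0⊕1⊕0⊕0⊕1 = 0
Syndrome s8…s1 = 0000 → no error.
Read data bits from positions 3,5,6,7,9,10,11,12,13,14,15: 11100001001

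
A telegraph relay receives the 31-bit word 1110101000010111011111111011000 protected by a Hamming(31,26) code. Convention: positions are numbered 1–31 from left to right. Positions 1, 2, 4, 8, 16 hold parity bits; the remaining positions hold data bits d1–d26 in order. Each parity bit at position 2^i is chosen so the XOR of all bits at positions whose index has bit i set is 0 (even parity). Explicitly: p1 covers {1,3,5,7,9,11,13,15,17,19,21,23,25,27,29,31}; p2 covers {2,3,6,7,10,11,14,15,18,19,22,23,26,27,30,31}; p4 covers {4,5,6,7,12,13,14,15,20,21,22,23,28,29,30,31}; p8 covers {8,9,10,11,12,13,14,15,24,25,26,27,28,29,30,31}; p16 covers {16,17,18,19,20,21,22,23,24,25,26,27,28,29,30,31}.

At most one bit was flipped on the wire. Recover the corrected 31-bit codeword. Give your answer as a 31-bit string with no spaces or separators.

s1 (pos 1,3,5,7,9,11,13,15,17,19,21,23,25,27,29,31): 1⊕1⊕1⊕1⊕0⊕0⊕0⊕1⊕0⊕1⊕1⊕1⊕1⊕1⊕0⊕0 = 0
s2 (pos 2,3,6,7,10,11,14,15,18,19,22,23,26,27,30,31): 1⊕1⊕0⊕1⊕0⊕0⊕1⊕1⊕1⊕1⊕1⊕1⊕0⊕1⊕0⊕0 = 0
s4 (pos 4,5,6,7,12,13,14,15,20,21,22,23,28,29,30,31): 0⊕1⊕0⊕1⊕1⊕0⊕1⊕1⊕1⊕1⊕1⊕1⊕1⊕0⊕0⊕0 = 0
s8 (pos 8,9,10,11,12,13,14,15,24,25,26,27,28,29,30,31): 0⊕0⊕0⊕0⊕1⊕0⊕1⊕1⊕1⊕1⊕0⊕1⊕1⊕0⊕0⊕0 = 1
s16 (pos 16,17,18,19,20,21,22,23,24,25,26,27,28,29,30,31): 1⊕0⊕1⊕1⊕1⊕1⊕1⊕1⊕1⊕1⊕0⊕1⊕1⊕0⊕0⊕0 = 1
Syndrome s16…s1 = 11000 → error at position 24.
Flip position 24: 1110101000010111011111111011000 → 1110101000010111011111101011000

1110101000010111011111101011000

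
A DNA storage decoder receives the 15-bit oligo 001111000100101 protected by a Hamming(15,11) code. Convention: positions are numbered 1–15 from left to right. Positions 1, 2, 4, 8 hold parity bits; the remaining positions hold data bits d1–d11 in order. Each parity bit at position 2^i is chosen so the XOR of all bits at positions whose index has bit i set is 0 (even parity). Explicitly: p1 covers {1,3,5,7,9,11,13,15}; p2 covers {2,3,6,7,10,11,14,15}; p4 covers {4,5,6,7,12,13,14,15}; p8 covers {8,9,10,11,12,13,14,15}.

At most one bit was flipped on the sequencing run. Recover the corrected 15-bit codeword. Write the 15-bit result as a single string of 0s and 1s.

s1 (pos 1,3,5,7,9,11,13,15): 0⊕1⊕1⊕0⊕0⊕0⊕1⊕1 = 0
s2 (pos 2,3,6,7,10,11,14,15): 0⊕1⊕1⊕0⊕1⊕0⊕0⊕1 = 0
s4 (pos 4,5,6,7,12,13,14,15): 1⊕1⊕1⊕0⊕0⊕1⊕0⊕1 = 1
s8 (pos 8,9,10,11,12,13,14,15): 0⊕0⊕1⊕0⊕0⊕1⊕0⊕1 = 1
Syndrome s8…s1 = 1100 → error at position 12.
Flip position 12: 001111000100101 → 001111000101101

001111000101101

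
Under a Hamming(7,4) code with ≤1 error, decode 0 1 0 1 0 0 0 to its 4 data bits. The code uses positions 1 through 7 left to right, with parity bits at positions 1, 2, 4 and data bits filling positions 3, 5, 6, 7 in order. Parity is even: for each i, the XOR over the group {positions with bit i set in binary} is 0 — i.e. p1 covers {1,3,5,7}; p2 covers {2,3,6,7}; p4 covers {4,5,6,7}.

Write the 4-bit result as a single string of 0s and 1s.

0010

s1 (pos 1,3,5,7): 0⊕0⊕0⊕0 = 0
s2 (pos 2,3,6,7): 1⊕0⊕0⊕0 = 1
s4 (pos 4,5,6,7): 1⊕0⊕0⊕0 = 1
Syndrome s4…s1 = 110 → error at position 6.
Flip position 6: 0101000 → 0101010
Read data bits from positions 3,5,6,7: 0010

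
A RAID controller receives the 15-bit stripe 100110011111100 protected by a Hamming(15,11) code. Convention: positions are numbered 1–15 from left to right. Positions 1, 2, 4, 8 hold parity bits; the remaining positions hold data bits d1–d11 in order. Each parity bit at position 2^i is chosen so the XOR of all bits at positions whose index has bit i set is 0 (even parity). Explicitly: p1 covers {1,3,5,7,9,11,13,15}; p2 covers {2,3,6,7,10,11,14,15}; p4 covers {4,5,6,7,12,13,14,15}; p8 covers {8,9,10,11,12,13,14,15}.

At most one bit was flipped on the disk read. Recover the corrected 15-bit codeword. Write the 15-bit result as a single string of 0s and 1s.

s1 (pos 1,3,5,7,9,11,13,15): 1⊕0⊕1⊕0⊕1⊕1⊕1⊕0 = 1
s2 (pos 2,3,6,7,10,11,14,15): 0⊕0⊕0⊕0⊕1⊕1⊕0⊕0 = 0
s4 (pos 4,5,6,7,12,13,14,15): 1⊕1⊕0⊕0⊕1⊕1⊕0⊕0 = 0
s8 (pos 8,9,10,11,12,13,14,15): 1⊕1⊕1⊕1⊕1⊕1⊕0⊕0 = 0
Syndrome s8…s1 = 0001 → error at position 1.
Flip position 1: 100110011111100 → 000110011111100

000110011111100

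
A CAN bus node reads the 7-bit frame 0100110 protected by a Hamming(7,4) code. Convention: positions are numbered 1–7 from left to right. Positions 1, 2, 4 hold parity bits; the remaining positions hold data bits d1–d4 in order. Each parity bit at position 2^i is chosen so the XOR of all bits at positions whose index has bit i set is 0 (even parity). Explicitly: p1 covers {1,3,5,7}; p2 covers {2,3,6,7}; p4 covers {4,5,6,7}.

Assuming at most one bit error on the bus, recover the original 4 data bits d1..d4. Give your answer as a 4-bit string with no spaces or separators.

s1 (pos 1,3,5,7): 0⊕0⊕1⊕0 = 1
s2 (pos 2,3,6,7): 1⊕0⊕1⊕0 = 0
s4 (pos 4,5,6,7): 0⊕1⊕1⊕0 = 0
Syndrome s4…s1 = 001 → error at position 1.
Flip position 1: 0100110 → 1100110
Read data bits from positions 3,5,6,7: 0110

0110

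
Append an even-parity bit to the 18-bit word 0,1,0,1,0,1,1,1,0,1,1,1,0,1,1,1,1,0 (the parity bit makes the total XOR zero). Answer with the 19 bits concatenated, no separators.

XOR of the 18 data bits: 0⊕1⊕0⊕1⊕0⊕1⊕1⊕1⊕0⊕1⊕1⊕1⊕0⊕1⊕1⊕1⊕1⊕0 = 0
Parity bit = 0 (so all 19 bits XOR to 0).

0101011101110111100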